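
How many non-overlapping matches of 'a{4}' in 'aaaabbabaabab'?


Pattern 'a{4}' matches exactly 4 consecutive a's (greedy, non-overlapping).
String: 'aaaabbabaabab'
Scanning for runs of a's:
  Run at pos 0: 'aaaa' (length 4) -> 1 match(es)
  Run at pos 6: 'a' (length 1) -> 0 match(es)
  Run at pos 8: 'aa' (length 2) -> 0 match(es)
  Run at pos 11: 'a' (length 1) -> 0 match(es)
Matches found: ['aaaa']
Total: 1

1


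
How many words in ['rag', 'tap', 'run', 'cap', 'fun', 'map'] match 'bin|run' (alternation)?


Alternation 'bin|run' matches either 'bin' or 'run'.
Checking each word:
  'rag' -> no
  'tap' -> no
  'run' -> MATCH
  'cap' -> no
  'fun' -> no
  'map' -> no
Matches: ['run']
Count: 1

1


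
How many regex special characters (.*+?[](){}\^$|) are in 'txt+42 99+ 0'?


Regex special characters are: . * + ? [ ] ( ) { } \ ^ $ |
Scanning 'txt+42 99+ 0':
  pos 3: '+' -> SPECIAL
  pos 9: '+' -> SPECIAL
Special chars found: ['+', '+']
Total: 2

2


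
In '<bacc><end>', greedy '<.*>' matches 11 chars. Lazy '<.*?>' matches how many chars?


Greedy '<.*>' tries to match as MUCH as possible.
Lazy '<.*?>' tries to match as LITTLE as possible.

String: '<bacc><end>'
Greedy '<.*>' starts at first '<' and extends to the LAST '>': '<bacc><end>' (11 chars)
Lazy '<.*?>' starts at first '<' and stops at the FIRST '>': '<bacc>' (6 chars)

6


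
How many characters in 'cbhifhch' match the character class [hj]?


Character class [hj] matches any of: {h, j}
Scanning string 'cbhifhch' character by character:
  pos 0: 'c' -> no
  pos 1: 'b' -> no
  pos 2: 'h' -> MATCH
  pos 3: 'i' -> no
  pos 4: 'f' -> no
  pos 5: 'h' -> MATCH
  pos 6: 'c' -> no
  pos 7: 'h' -> MATCH
Total matches: 3

3


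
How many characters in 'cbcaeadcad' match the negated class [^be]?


Negated class [^be] matches any char NOT in {b, e}
Scanning 'cbcaeadcad':
  pos 0: 'c' -> MATCH
  pos 1: 'b' -> no (excluded)
  pos 2: 'c' -> MATCH
  pos 3: 'a' -> MATCH
  pos 4: 'e' -> no (excluded)
  pos 5: 'a' -> MATCH
  pos 6: 'd' -> MATCH
  pos 7: 'c' -> MATCH
  pos 8: 'a' -> MATCH
  pos 9: 'd' -> MATCH
Total matches: 8

8


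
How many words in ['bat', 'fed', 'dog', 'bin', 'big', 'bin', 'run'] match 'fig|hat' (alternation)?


Alternation 'fig|hat' matches either 'fig' or 'hat'.
Checking each word:
  'bat' -> no
  'fed' -> no
  'dog' -> no
  'bin' -> no
  'big' -> no
  'bin' -> no
  'run' -> no
Matches: []
Count: 0

0


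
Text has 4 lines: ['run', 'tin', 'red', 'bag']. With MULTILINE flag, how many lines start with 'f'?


With MULTILINE flag, ^ matches the start of each line.
Lines: ['run', 'tin', 'red', 'bag']
Checking which lines start with 'f':
  Line 1: 'run' -> no
  Line 2: 'tin' -> no
  Line 3: 'red' -> no
  Line 4: 'bag' -> no
Matching lines: []
Count: 0

0


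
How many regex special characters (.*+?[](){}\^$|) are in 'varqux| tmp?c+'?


Regex special characters are: . * + ? [ ] ( ) { } \ ^ $ |
Scanning 'varqux| tmp?c+':
  pos 6: '|' -> SPECIAL
  pos 11: '?' -> SPECIAL
  pos 13: '+' -> SPECIAL
Special chars found: ['|', '?', '+']
Total: 3

3


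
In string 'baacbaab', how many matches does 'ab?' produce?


Pattern 'ab?' matches 'a' optionally followed by 'b'.
String: 'baacbaab'
Scanning left to right for 'a' then checking next char:
  Match 1: 'a' (a not followed by b)
  Match 2: 'a' (a not followed by b)
  Match 3: 'a' (a not followed by b)
  Match 4: 'ab' (a followed by b)
Total matches: 4

4


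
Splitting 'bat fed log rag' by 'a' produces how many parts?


Splitting by 'a' breaks the string at each occurrence of the separator.
Text: 'bat fed log rag'
Parts after split:
  Part 1: 'b'
  Part 2: 't fed log r'
  Part 3: 'g'
Total parts: 3

3


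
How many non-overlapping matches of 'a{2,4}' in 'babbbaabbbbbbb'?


Pattern 'a{2,4}' matches between 2 and 4 consecutive a's (greedy).
String: 'babbbaabbbbbbb'
Finding runs of a's and applying greedy matching:
  Run at pos 1: 'a' (length 1)
  Run at pos 5: 'aa' (length 2)
Matches: ['aa']
Count: 1

1


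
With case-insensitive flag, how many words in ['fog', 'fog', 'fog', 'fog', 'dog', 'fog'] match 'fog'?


Case-insensitive matching: compare each word's lowercase form to 'fog'.
  'fog' -> lower='fog' -> MATCH
  'fog' -> lower='fog' -> MATCH
  'fog' -> lower='fog' -> MATCH
  'fog' -> lower='fog' -> MATCH
  'dog' -> lower='dog' -> no
  'fog' -> lower='fog' -> MATCH
Matches: ['fog', 'fog', 'fog', 'fog', 'fog']
Count: 5

5


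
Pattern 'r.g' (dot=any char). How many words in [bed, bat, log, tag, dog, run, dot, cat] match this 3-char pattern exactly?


Pattern 'r.g' means: starts with 'r', any single char, ends with 'g'.
Checking each word (must be exactly 3 chars):
  'bed' (len=3): no
  'bat' (len=3): no
  'log' (len=3): no
  'tag' (len=3): no
  'dog' (len=3): no
  'run' (len=3): no
  'dot' (len=3): no
  'cat' (len=3): no
Matching words: []
Total: 0

0


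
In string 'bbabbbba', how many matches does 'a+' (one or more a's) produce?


Pattern 'a+' matches one or more consecutive a's.
String: 'bbabbbba'
Scanning for runs of a:
  Match 1: 'a' (length 1)
  Match 2: 'a' (length 1)
Total matches: 2

2


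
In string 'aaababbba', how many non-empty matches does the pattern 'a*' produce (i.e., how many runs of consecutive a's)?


Pattern 'a*' matches zero or more a's. We want non-empty runs of consecutive a's.
String: 'aaababbba'
Walking through the string to find runs of a's:
  Run 1: positions 0-2 -> 'aaa'
  Run 2: positions 4-4 -> 'a'
  Run 3: positions 8-8 -> 'a'
Non-empty runs found: ['aaa', 'a', 'a']
Count: 3

3


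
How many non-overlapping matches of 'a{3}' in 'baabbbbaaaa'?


Pattern 'a{3}' matches exactly 3 consecutive a's (greedy, non-overlapping).
String: 'baabbbbaaaa'
Scanning for runs of a's:
  Run at pos 1: 'aa' (length 2) -> 0 match(es)
  Run at pos 7: 'aaaa' (length 4) -> 1 match(es)
Matches found: ['aaa']
Total: 1

1


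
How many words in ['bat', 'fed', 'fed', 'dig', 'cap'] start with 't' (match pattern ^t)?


Pattern ^t anchors to start of word. Check which words begin with 't':
  'bat' -> no
  'fed' -> no
  'fed' -> no
  'dig' -> no
  'cap' -> no
Matching words: []
Count: 0

0


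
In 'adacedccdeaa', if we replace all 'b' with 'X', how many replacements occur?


re.sub('b', 'X', text) replaces every occurrence of 'b' with 'X'.
Text: 'adacedccdeaa'
Scanning for 'b':
Total replacements: 0

0


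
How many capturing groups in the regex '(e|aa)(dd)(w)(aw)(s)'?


To count capturing groups, count each '(' that starts a group.
Pattern: '(e|aa)(dd)(w)(aw)(s)'
Walking through the pattern:
  Position 0: '(' -> group #1
  Position 6: '(' -> group #2
  Position 10: '(' -> group #3
  Position 13: '(' -> group #4
  Position 17: '(' -> group #5
Total capturing groups: 5

5


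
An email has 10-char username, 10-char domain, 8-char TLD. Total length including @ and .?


An email address has format: username@domain.tld
Username length: 10
'@' character: 1
Domain length: 10
'.' character: 1
TLD length: 8
Total = 10 + 1 + 10 + 1 + 8 = 30

30


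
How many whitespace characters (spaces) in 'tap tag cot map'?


\s matches whitespace characters (spaces, tabs, etc.).
Text: 'tap tag cot map'
This text has 4 words separated by spaces.
Number of spaces = number of words - 1 = 4 - 1 = 3

3


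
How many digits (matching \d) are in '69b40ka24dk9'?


\d matches any digit 0-9.
Scanning '69b40ka24dk9':
  pos 0: '6' -> DIGIT
  pos 1: '9' -> DIGIT
  pos 3: '4' -> DIGIT
  pos 4: '0' -> DIGIT
  pos 7: '2' -> DIGIT
  pos 8: '4' -> DIGIT
  pos 11: '9' -> DIGIT
Digits found: ['6', '9', '4', '0', '2', '4', '9']
Total: 7

7


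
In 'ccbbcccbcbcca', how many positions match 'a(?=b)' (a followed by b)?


Lookahead 'a(?=b)' matches 'a' only when followed by 'b'.
String: 'ccbbcccbcbcca'
Checking each position where char is 'a':
Matching positions: []
Count: 0

0


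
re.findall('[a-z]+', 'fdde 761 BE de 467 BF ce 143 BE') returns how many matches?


Pattern '[a-z]+' finds one or more lowercase letters.
Text: 'fdde 761 BE de 467 BF ce 143 BE'
Scanning for matches:
  Match 1: 'fdde'
  Match 2: 'de'
  Match 3: 'ce'
Total matches: 3

3


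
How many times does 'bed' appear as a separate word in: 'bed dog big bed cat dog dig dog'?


Scanning each word for exact match 'bed':
  Word 1: 'bed' -> MATCH
  Word 2: 'dog' -> no
  Word 3: 'big' -> no
  Word 4: 'bed' -> MATCH
  Word 5: 'cat' -> no
  Word 6: 'dog' -> no
  Word 7: 'dig' -> no
  Word 8: 'dog' -> no
Total matches: 2

2


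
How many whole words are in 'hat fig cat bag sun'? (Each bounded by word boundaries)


Word boundaries (\b) mark the start/end of each word.
Text: 'hat fig cat bag sun'
Splitting by whitespace:
  Word 1: 'hat'
  Word 2: 'fig'
  Word 3: 'cat'
  Word 4: 'bag'
  Word 5: 'sun'
Total whole words: 5

5


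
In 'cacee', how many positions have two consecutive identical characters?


Looking for consecutive identical characters in 'cacee':
  pos 0-1: 'c' vs 'a' -> different
  pos 1-2: 'a' vs 'c' -> different
  pos 2-3: 'c' vs 'e' -> different
  pos 3-4: 'e' vs 'e' -> MATCH ('ee')
Consecutive identical pairs: ['ee']
Count: 1

1


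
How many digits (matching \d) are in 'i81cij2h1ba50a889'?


\d matches any digit 0-9.
Scanning 'i81cij2h1ba50a889':
  pos 1: '8' -> DIGIT
  pos 2: '1' -> DIGIT
  pos 6: '2' -> DIGIT
  pos 8: '1' -> DIGIT
  pos 11: '5' -> DIGIT
  pos 12: '0' -> DIGIT
  pos 14: '8' -> DIGIT
  pos 15: '8' -> DIGIT
  pos 16: '9' -> DIGIT
Digits found: ['8', '1', '2', '1', '5', '0', '8', '8', '9']
Total: 9

9


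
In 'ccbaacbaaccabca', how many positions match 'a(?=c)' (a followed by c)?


Lookahead 'a(?=c)' matches 'a' only when followed by 'c'.
String: 'ccbaacbaaccabca'
Checking each position where char is 'a':
  pos 3: 'a' -> no (next='a')
  pos 4: 'a' -> MATCH (next='c')
  pos 7: 'a' -> no (next='a')
  pos 8: 'a' -> MATCH (next='c')
  pos 11: 'a' -> no (next='b')
Matching positions: [4, 8]
Count: 2

2


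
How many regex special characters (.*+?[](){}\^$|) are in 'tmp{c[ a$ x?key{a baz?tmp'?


Regex special characters are: . * + ? [ ] ( ) { } \ ^ $ |
Scanning 'tmp{c[ a$ x?key{a baz?tmp':
  pos 3: '{' -> SPECIAL
  pos 5: '[' -> SPECIAL
  pos 8: '$' -> SPECIAL
  pos 11: '?' -> SPECIAL
  pos 15: '{' -> SPECIAL
  pos 21: '?' -> SPECIAL
Special chars found: ['{', '[', '$', '?', '{', '?']
Total: 6

6


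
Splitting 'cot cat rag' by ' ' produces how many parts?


Splitting by ' ' breaks the string at each occurrence of the separator.
Text: 'cot cat rag'
Parts after split:
  Part 1: 'cot'
  Part 2: 'cat'
  Part 3: 'rag'
Total parts: 3

3


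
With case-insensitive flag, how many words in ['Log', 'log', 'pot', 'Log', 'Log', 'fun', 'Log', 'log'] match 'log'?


Case-insensitive matching: compare each word's lowercase form to 'log'.
  'Log' -> lower='log' -> MATCH
  'log' -> lower='log' -> MATCH
  'pot' -> lower='pot' -> no
  'Log' -> lower='log' -> MATCH
  'Log' -> lower='log' -> MATCH
  'fun' -> lower='fun' -> no
  'Log' -> lower='log' -> MATCH
  'log' -> lower='log' -> MATCH
Matches: ['Log', 'log', 'Log', 'Log', 'Log', 'log']
Count: 6

6


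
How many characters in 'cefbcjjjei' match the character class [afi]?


Character class [afi] matches any of: {a, f, i}
Scanning string 'cefbcjjjei' character by character:
  pos 0: 'c' -> no
  pos 1: 'e' -> no
  pos 2: 'f' -> MATCH
  pos 3: 'b' -> no
  pos 4: 'c' -> no
  pos 5: 'j' -> no
  pos 6: 'j' -> no
  pos 7: 'j' -> no
  pos 8: 'e' -> no
  pos 9: 'i' -> MATCH
Total matches: 2

2


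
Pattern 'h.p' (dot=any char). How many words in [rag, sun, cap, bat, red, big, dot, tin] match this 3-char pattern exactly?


Pattern 'h.p' means: starts with 'h', any single char, ends with 'p'.
Checking each word (must be exactly 3 chars):
  'rag' (len=3): no
  'sun' (len=3): no
  'cap' (len=3): no
  'bat' (len=3): no
  'red' (len=3): no
  'big' (len=3): no
  'dot' (len=3): no
  'tin' (len=3): no
Matching words: []
Total: 0

0


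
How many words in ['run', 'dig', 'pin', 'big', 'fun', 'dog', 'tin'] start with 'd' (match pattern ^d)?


Pattern ^d anchors to start of word. Check which words begin with 'd':
  'run' -> no
  'dig' -> MATCH (starts with 'd')
  'pin' -> no
  'big' -> no
  'fun' -> no
  'dog' -> MATCH (starts with 'd')
  'tin' -> no
Matching words: ['dig', 'dog']
Count: 2

2


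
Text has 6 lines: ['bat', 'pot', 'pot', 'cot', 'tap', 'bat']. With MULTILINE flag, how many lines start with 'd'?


With MULTILINE flag, ^ matches the start of each line.
Lines: ['bat', 'pot', 'pot', 'cot', 'tap', 'bat']
Checking which lines start with 'd':
  Line 1: 'bat' -> no
  Line 2: 'pot' -> no
  Line 3: 'pot' -> no
  Line 4: 'cot' -> no
  Line 5: 'tap' -> no
  Line 6: 'bat' -> no
Matching lines: []
Count: 0

0


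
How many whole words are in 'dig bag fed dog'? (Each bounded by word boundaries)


Word boundaries (\b) mark the start/end of each word.
Text: 'dig bag fed dog'
Splitting by whitespace:
  Word 1: 'dig'
  Word 2: 'bag'
  Word 3: 'fed'
  Word 4: 'dog'
Total whole words: 4

4


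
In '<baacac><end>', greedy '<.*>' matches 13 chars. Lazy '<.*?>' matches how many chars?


Greedy '<.*>' tries to match as MUCH as possible.
Lazy '<.*?>' tries to match as LITTLE as possible.

String: '<baacac><end>'
Greedy '<.*>' starts at first '<' and extends to the LAST '>': '<baacac><end>' (13 chars)
Lazy '<.*?>' starts at first '<' and stops at the FIRST '>': '<baacac>' (8 chars)

8


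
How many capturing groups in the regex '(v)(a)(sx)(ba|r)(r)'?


To count capturing groups, count each '(' that starts a group.
Pattern: '(v)(a)(sx)(ba|r)(r)'
Walking through the pattern:
  Position 0: '(' -> group #1
  Position 3: '(' -> group #2
  Position 6: '(' -> group #3
  Position 10: '(' -> group #4
  Position 16: '(' -> group #5
Total capturing groups: 5

5


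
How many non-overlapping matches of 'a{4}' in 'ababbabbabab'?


Pattern 'a{4}' matches exactly 4 consecutive a's (greedy, non-overlapping).
String: 'ababbabbabab'
Scanning for runs of a's:
  Run at pos 0: 'a' (length 1) -> 0 match(es)
  Run at pos 2: 'a' (length 1) -> 0 match(es)
  Run at pos 5: 'a' (length 1) -> 0 match(es)
  Run at pos 8: 'a' (length 1) -> 0 match(es)
  Run at pos 10: 'a' (length 1) -> 0 match(es)
Matches found: []
Total: 0

0


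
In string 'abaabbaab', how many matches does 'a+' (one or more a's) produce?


Pattern 'a+' matches one or more consecutive a's.
String: 'abaabbaab'
Scanning for runs of a:
  Match 1: 'a' (length 1)
  Match 2: 'aa' (length 2)
  Match 3: 'aa' (length 2)
Total matches: 3

3


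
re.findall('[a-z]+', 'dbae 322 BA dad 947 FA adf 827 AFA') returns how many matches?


Pattern '[a-z]+' finds one or more lowercase letters.
Text: 'dbae 322 BA dad 947 FA adf 827 AFA'
Scanning for matches:
  Match 1: 'dbae'
  Match 2: 'dad'
  Match 3: 'adf'
Total matches: 3

3


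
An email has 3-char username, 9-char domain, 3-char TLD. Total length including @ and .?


An email address has format: username@domain.tld
Username length: 3
'@' character: 1
Domain length: 9
'.' character: 1
TLD length: 3
Total = 3 + 1 + 9 + 1 + 3 = 17

17


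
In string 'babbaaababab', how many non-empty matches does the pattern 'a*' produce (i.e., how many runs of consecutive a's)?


Pattern 'a*' matches zero or more a's. We want non-empty runs of consecutive a's.
String: 'babbaaababab'
Walking through the string to find runs of a's:
  Run 1: positions 1-1 -> 'a'
  Run 2: positions 4-6 -> 'aaa'
  Run 3: positions 8-8 -> 'a'
  Run 4: positions 10-10 -> 'a'
Non-empty runs found: ['a', 'aaa', 'a', 'a']
Count: 4

4


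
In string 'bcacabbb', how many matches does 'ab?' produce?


Pattern 'ab?' matches 'a' optionally followed by 'b'.
String: 'bcacabbb'
Scanning left to right for 'a' then checking next char:
  Match 1: 'a' (a not followed by b)
  Match 2: 'ab' (a followed by b)
Total matches: 2

2


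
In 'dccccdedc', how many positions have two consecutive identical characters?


Looking for consecutive identical characters in 'dccccdedc':
  pos 0-1: 'd' vs 'c' -> different
  pos 1-2: 'c' vs 'c' -> MATCH ('cc')
  pos 2-3: 'c' vs 'c' -> MATCH ('cc')
  pos 3-4: 'c' vs 'c' -> MATCH ('cc')
  pos 4-5: 'c' vs 'd' -> different
  pos 5-6: 'd' vs 'e' -> different
  pos 6-7: 'e' vs 'd' -> different
  pos 7-8: 'd' vs 'c' -> different
Consecutive identical pairs: ['cc', 'cc', 'cc']
Count: 3

3


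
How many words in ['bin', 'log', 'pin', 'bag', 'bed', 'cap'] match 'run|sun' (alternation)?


Alternation 'run|sun' matches either 'run' or 'sun'.
Checking each word:
  'bin' -> no
  'log' -> no
  'pin' -> no
  'bag' -> no
  'bed' -> no
  'cap' -> no
Matches: []
Count: 0

0


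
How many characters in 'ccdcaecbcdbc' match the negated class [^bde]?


Negated class [^bde] matches any char NOT in {b, d, e}
Scanning 'ccdcaecbcdbc':
  pos 0: 'c' -> MATCH
  pos 1: 'c' -> MATCH
  pos 2: 'd' -> no (excluded)
  pos 3: 'c' -> MATCH
  pos 4: 'a' -> MATCH
  pos 5: 'e' -> no (excluded)
  pos 6: 'c' -> MATCH
  pos 7: 'b' -> no (excluded)
  pos 8: 'c' -> MATCH
  pos 9: 'd' -> no (excluded)
  pos 10: 'b' -> no (excluded)
  pos 11: 'c' -> MATCH
Total matches: 7

7


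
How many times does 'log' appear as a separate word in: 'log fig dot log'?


Scanning each word for exact match 'log':
  Word 1: 'log' -> MATCH
  Word 2: 'fig' -> no
  Word 3: 'dot' -> no
  Word 4: 'log' -> MATCH
Total matches: 2

2


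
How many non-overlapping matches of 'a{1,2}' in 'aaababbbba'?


Pattern 'a{1,2}' matches between 1 and 2 consecutive a's (greedy).
String: 'aaababbbba'
Finding runs of a's and applying greedy matching:
  Run at pos 0: 'aaa' (length 3)
  Run at pos 4: 'a' (length 1)
  Run at pos 9: 'a' (length 1)
Matches: ['aa', 'a', 'a', 'a']
Count: 4

4


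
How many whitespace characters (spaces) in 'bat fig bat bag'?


\s matches whitespace characters (spaces, tabs, etc.).
Text: 'bat fig bat bag'
This text has 4 words separated by spaces.
Number of spaces = number of words - 1 = 4 - 1 = 3

3


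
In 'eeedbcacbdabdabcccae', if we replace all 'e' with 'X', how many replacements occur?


re.sub('e', 'X', text) replaces every occurrence of 'e' with 'X'.
Text: 'eeedbcacbdabdabcccae'
Scanning for 'e':
  pos 0: 'e' -> replacement #1
  pos 1: 'e' -> replacement #2
  pos 2: 'e' -> replacement #3
  pos 19: 'e' -> replacement #4
Total replacements: 4

4


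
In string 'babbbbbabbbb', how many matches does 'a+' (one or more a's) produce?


Pattern 'a+' matches one or more consecutive a's.
String: 'babbbbbabbbb'
Scanning for runs of a:
  Match 1: 'a' (length 1)
  Match 2: 'a' (length 1)
Total matches: 2

2


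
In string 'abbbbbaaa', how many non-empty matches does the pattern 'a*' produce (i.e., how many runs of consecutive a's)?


Pattern 'a*' matches zero or more a's. We want non-empty runs of consecutive a's.
String: 'abbbbbaaa'
Walking through the string to find runs of a's:
  Run 1: positions 0-0 -> 'a'
  Run 2: positions 6-8 -> 'aaa'
Non-empty runs found: ['a', 'aaa']
Count: 2

2


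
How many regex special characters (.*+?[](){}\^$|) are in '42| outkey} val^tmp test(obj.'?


Regex special characters are: . * + ? [ ] ( ) { } \ ^ $ |
Scanning '42| outkey} val^tmp test(obj.':
  pos 2: '|' -> SPECIAL
  pos 10: '}' -> SPECIAL
  pos 15: '^' -> SPECIAL
  pos 24: '(' -> SPECIAL
  pos 28: '.' -> SPECIAL
Special chars found: ['|', '}', '^', '(', '.']
Total: 5

5


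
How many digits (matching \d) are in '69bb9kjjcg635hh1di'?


\d matches any digit 0-9.
Scanning '69bb9kjjcg635hh1di':
  pos 0: '6' -> DIGIT
  pos 1: '9' -> DIGIT
  pos 4: '9' -> DIGIT
  pos 10: '6' -> DIGIT
  pos 11: '3' -> DIGIT
  pos 12: '5' -> DIGIT
  pos 15: '1' -> DIGIT
Digits found: ['6', '9', '9', '6', '3', '5', '1']
Total: 7

7


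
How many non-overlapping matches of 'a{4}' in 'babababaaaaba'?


Pattern 'a{4}' matches exactly 4 consecutive a's (greedy, non-overlapping).
String: 'babababaaaaba'
Scanning for runs of a's:
  Run at pos 1: 'a' (length 1) -> 0 match(es)
  Run at pos 3: 'a' (length 1) -> 0 match(es)
  Run at pos 5: 'a' (length 1) -> 0 match(es)
  Run at pos 7: 'aaaa' (length 4) -> 1 match(es)
  Run at pos 12: 'a' (length 1) -> 0 match(es)
Matches found: ['aaaa']
Total: 1

1


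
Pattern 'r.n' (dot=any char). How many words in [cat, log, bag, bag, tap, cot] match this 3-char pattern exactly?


Pattern 'r.n' means: starts with 'r', any single char, ends with 'n'.
Checking each word (must be exactly 3 chars):
  'cat' (len=3): no
  'log' (len=3): no
  'bag' (len=3): no
  'bag' (len=3): no
  'tap' (len=3): no
  'cot' (len=3): no
Matching words: []
Total: 0

0


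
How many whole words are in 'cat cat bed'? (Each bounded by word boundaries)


Word boundaries (\b) mark the start/end of each word.
Text: 'cat cat bed'
Splitting by whitespace:
  Word 1: 'cat'
  Word 2: 'cat'
  Word 3: 'bed'
Total whole words: 3

3


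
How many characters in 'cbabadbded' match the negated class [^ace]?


Negated class [^ace] matches any char NOT in {a, c, e}
Scanning 'cbabadbded':
  pos 0: 'c' -> no (excluded)
  pos 1: 'b' -> MATCH
  pos 2: 'a' -> no (excluded)
  pos 3: 'b' -> MATCH
  pos 4: 'a' -> no (excluded)
  pos 5: 'd' -> MATCH
  pos 6: 'b' -> MATCH
  pos 7: 'd' -> MATCH
  pos 8: 'e' -> no (excluded)
  pos 9: 'd' -> MATCH
Total matches: 6

6


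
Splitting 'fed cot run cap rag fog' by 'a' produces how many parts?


Splitting by 'a' breaks the string at each occurrence of the separator.
Text: 'fed cot run cap rag fog'
Parts after split:
  Part 1: 'fed cot run c'
  Part 2: 'p r'
  Part 3: 'g fog'
Total parts: 3

3


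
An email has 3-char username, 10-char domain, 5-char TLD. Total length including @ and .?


An email address has format: username@domain.tld
Username length: 3
'@' character: 1
Domain length: 10
'.' character: 1
TLD length: 5
Total = 3 + 1 + 10 + 1 + 5 = 20

20


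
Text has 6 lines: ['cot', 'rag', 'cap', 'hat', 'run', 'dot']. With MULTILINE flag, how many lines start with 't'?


With MULTILINE flag, ^ matches the start of each line.
Lines: ['cot', 'rag', 'cap', 'hat', 'run', 'dot']
Checking which lines start with 't':
  Line 1: 'cot' -> no
  Line 2: 'rag' -> no
  Line 3: 'cap' -> no
  Line 4: 'hat' -> no
  Line 5: 'run' -> no
  Line 6: 'dot' -> no
Matching lines: []
Count: 0

0


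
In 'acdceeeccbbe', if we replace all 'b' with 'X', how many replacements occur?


re.sub('b', 'X', text) replaces every occurrence of 'b' with 'X'.
Text: 'acdceeeccbbe'
Scanning for 'b':
  pos 9: 'b' -> replacement #1
  pos 10: 'b' -> replacement #2
Total replacements: 2

2


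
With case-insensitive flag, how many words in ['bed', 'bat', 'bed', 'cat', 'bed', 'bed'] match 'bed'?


Case-insensitive matching: compare each word's lowercase form to 'bed'.
  'bed' -> lower='bed' -> MATCH
  'bat' -> lower='bat' -> no
  'bed' -> lower='bed' -> MATCH
  'cat' -> lower='cat' -> no
  'bed' -> lower='bed' -> MATCH
  'bed' -> lower='bed' -> MATCH
Matches: ['bed', 'bed', 'bed', 'bed']
Count: 4

4


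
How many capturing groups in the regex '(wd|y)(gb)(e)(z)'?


To count capturing groups, count each '(' that starts a group.
Pattern: '(wd|y)(gb)(e)(z)'
Walking through the pattern:
  Position 0: '(' -> group #1
  Position 6: '(' -> group #2
  Position 10: '(' -> group #3
  Position 13: '(' -> group #4
Total capturing groups: 4

4


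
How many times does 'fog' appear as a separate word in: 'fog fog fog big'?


Scanning each word for exact match 'fog':
  Word 1: 'fog' -> MATCH
  Word 2: 'fog' -> MATCH
  Word 3: 'fog' -> MATCH
  Word 4: 'big' -> no
Total matches: 3

3


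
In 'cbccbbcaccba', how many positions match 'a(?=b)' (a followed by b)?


Lookahead 'a(?=b)' matches 'a' only when followed by 'b'.
String: 'cbccbbcaccba'
Checking each position where char is 'a':
  pos 7: 'a' -> no (next='c')
Matching positions: []
Count: 0

0


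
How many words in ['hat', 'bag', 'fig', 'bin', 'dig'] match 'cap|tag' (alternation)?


Alternation 'cap|tag' matches either 'cap' or 'tag'.
Checking each word:
  'hat' -> no
  'bag' -> no
  'fig' -> no
  'bin' -> no
  'dig' -> no
Matches: []
Count: 0

0


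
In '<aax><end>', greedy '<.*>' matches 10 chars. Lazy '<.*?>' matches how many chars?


Greedy '<.*>' tries to match as MUCH as possible.
Lazy '<.*?>' tries to match as LITTLE as possible.

String: '<aax><end>'
Greedy '<.*>' starts at first '<' and extends to the LAST '>': '<aax><end>' (10 chars)
Lazy '<.*?>' starts at first '<' and stops at the FIRST '>': '<aax>' (5 chars)

5


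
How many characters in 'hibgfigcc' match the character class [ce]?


Character class [ce] matches any of: {c, e}
Scanning string 'hibgfigcc' character by character:
  pos 0: 'h' -> no
  pos 1: 'i' -> no
  pos 2: 'b' -> no
  pos 3: 'g' -> no
  pos 4: 'f' -> no
  pos 5: 'i' -> no
  pos 6: 'g' -> no
  pos 7: 'c' -> MATCH
  pos 8: 'c' -> MATCH
Total matches: 2

2


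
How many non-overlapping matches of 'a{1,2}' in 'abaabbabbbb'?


Pattern 'a{1,2}' matches between 1 and 2 consecutive a's (greedy).
String: 'abaabbabbbb'
Finding runs of a's and applying greedy matching:
  Run at pos 0: 'a' (length 1)
  Run at pos 2: 'aa' (length 2)
  Run at pos 6: 'a' (length 1)
Matches: ['a', 'aa', 'a']
Count: 3

3


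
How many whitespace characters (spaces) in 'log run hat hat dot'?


\s matches whitespace characters (spaces, tabs, etc.).
Text: 'log run hat hat dot'
This text has 5 words separated by spaces.
Number of spaces = number of words - 1 = 5 - 1 = 4

4


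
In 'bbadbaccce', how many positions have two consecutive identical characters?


Looking for consecutive identical characters in 'bbadbaccce':
  pos 0-1: 'b' vs 'b' -> MATCH ('bb')
  pos 1-2: 'b' vs 'a' -> different
  pos 2-3: 'a' vs 'd' -> different
  pos 3-4: 'd' vs 'b' -> different
  pos 4-5: 'b' vs 'a' -> different
  pos 5-6: 'a' vs 'c' -> different
  pos 6-7: 'c' vs 'c' -> MATCH ('cc')
  pos 7-8: 'c' vs 'c' -> MATCH ('cc')
  pos 8-9: 'c' vs 'e' -> different
Consecutive identical pairs: ['bb', 'cc', 'cc']
Count: 3

3


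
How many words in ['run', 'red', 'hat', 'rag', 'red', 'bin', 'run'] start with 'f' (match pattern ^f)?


Pattern ^f anchors to start of word. Check which words begin with 'f':
  'run' -> no
  'red' -> no
  'hat' -> no
  'rag' -> no
  'red' -> no
  'bin' -> no
  'run' -> no
Matching words: []
Count: 0

0


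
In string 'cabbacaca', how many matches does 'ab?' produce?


Pattern 'ab?' matches 'a' optionally followed by 'b'.
String: 'cabbacaca'
Scanning left to right for 'a' then checking next char:
  Match 1: 'ab' (a followed by b)
  Match 2: 'a' (a not followed by b)
  Match 3: 'a' (a not followed by b)
  Match 4: 'a' (a not followed by b)
Total matches: 4

4


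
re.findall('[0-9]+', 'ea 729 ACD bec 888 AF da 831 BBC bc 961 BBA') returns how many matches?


Pattern '[0-9]+' finds one or more digits.
Text: 'ea 729 ACD bec 888 AF da 831 BBC bc 961 BBA'
Scanning for matches:
  Match 1: '729'
  Match 2: '888'
  Match 3: '831'
  Match 4: '961'
Total matches: 4

4


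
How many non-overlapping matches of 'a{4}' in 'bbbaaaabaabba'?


Pattern 'a{4}' matches exactly 4 consecutive a's (greedy, non-overlapping).
String: 'bbbaaaabaabba'
Scanning for runs of a's:
  Run at pos 3: 'aaaa' (length 4) -> 1 match(es)
  Run at pos 8: 'aa' (length 2) -> 0 match(es)
  Run at pos 12: 'a' (length 1) -> 0 match(es)
Matches found: ['aaaa']
Total: 1

1


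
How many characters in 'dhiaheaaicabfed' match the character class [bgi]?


Character class [bgi] matches any of: {b, g, i}
Scanning string 'dhiaheaaicabfed' character by character:
  pos 0: 'd' -> no
  pos 1: 'h' -> no
  pos 2: 'i' -> MATCH
  pos 3: 'a' -> no
  pos 4: 'h' -> no
  pos 5: 'e' -> no
  pos 6: 'a' -> no
  pos 7: 'a' -> no
  pos 8: 'i' -> MATCH
  pos 9: 'c' -> no
  pos 10: 'a' -> no
  pos 11: 'b' -> MATCH
  pos 12: 'f' -> no
  pos 13: 'e' -> no
  pos 14: 'd' -> no
Total matches: 3

3


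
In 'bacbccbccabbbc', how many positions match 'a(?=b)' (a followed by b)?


Lookahead 'a(?=b)' matches 'a' only when followed by 'b'.
String: 'bacbccbccabbbc'
Checking each position where char is 'a':
  pos 1: 'a' -> no (next='c')
  pos 9: 'a' -> MATCH (next='b')
Matching positions: [9]
Count: 1

1


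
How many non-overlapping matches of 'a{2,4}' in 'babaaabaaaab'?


Pattern 'a{2,4}' matches between 2 and 4 consecutive a's (greedy).
String: 'babaaabaaaab'
Finding runs of a's and applying greedy matching:
  Run at pos 1: 'a' (length 1)
  Run at pos 3: 'aaa' (length 3)
  Run at pos 7: 'aaaa' (length 4)
Matches: ['aaa', 'aaaa']
Count: 2

2


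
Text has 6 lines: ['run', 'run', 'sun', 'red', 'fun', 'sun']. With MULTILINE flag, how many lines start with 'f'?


With MULTILINE flag, ^ matches the start of each line.
Lines: ['run', 'run', 'sun', 'red', 'fun', 'sun']
Checking which lines start with 'f':
  Line 1: 'run' -> no
  Line 2: 'run' -> no
  Line 3: 'sun' -> no
  Line 4: 'red' -> no
  Line 5: 'fun' -> MATCH
  Line 6: 'sun' -> no
Matching lines: ['fun']
Count: 1

1


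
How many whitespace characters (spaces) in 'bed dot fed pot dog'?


\s matches whitespace characters (spaces, tabs, etc.).
Text: 'bed dot fed pot dog'
This text has 5 words separated by spaces.
Number of spaces = number of words - 1 = 5 - 1 = 4

4


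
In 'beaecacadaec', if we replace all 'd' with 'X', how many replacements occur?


re.sub('d', 'X', text) replaces every occurrence of 'd' with 'X'.
Text: 'beaecacadaec'
Scanning for 'd':
  pos 8: 'd' -> replacement #1
Total replacements: 1

1


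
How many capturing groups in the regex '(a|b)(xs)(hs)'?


To count capturing groups, count each '(' that starts a group.
Pattern: '(a|b)(xs)(hs)'
Walking through the pattern:
  Position 0: '(' -> group #1
  Position 5: '(' -> group #2
  Position 9: '(' -> group #3
Total capturing groups: 3

3


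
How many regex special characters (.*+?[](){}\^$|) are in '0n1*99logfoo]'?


Regex special characters are: . * + ? [ ] ( ) { } \ ^ $ |
Scanning '0n1*99logfoo]':
  pos 3: '*' -> SPECIAL
  pos 12: ']' -> SPECIAL
Special chars found: ['*', ']']
Total: 2

2


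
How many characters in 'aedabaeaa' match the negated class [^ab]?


Negated class [^ab] matches any char NOT in {a, b}
Scanning 'aedabaeaa':
  pos 0: 'a' -> no (excluded)
  pos 1: 'e' -> MATCH
  pos 2: 'd' -> MATCH
  pos 3: 'a' -> no (excluded)
  pos 4: 'b' -> no (excluded)
  pos 5: 'a' -> no (excluded)
  pos 6: 'e' -> MATCH
  pos 7: 'a' -> no (excluded)
  pos 8: 'a' -> no (excluded)
Total matches: 3

3


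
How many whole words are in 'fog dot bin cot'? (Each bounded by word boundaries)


Word boundaries (\b) mark the start/end of each word.
Text: 'fog dot bin cot'
Splitting by whitespace:
  Word 1: 'fog'
  Word 2: 'dot'
  Word 3: 'bin'
  Word 4: 'cot'
Total whole words: 4

4


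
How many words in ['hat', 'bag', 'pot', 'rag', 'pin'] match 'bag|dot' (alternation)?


Alternation 'bag|dot' matches either 'bag' or 'dot'.
Checking each word:
  'hat' -> no
  'bag' -> MATCH
  'pot' -> no
  'rag' -> no
  'pin' -> no
Matches: ['bag']
Count: 1

1


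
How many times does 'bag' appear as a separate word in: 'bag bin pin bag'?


Scanning each word for exact match 'bag':
  Word 1: 'bag' -> MATCH
  Word 2: 'bin' -> no
  Word 3: 'pin' -> no
  Word 4: 'bag' -> MATCH
Total matches: 2

2


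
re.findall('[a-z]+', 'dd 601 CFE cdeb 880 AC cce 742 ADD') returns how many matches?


Pattern '[a-z]+' finds one or more lowercase letters.
Text: 'dd 601 CFE cdeb 880 AC cce 742 ADD'
Scanning for matches:
  Match 1: 'dd'
  Match 2: 'cdeb'
  Match 3: 'cce'
Total matches: 3

3


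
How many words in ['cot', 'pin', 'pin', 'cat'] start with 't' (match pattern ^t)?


Pattern ^t anchors to start of word. Check which words begin with 't':
  'cot' -> no
  'pin' -> no
  'pin' -> no
  'cat' -> no
Matching words: []
Count: 0

0


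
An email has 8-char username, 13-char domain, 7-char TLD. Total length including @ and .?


An email address has format: username@domain.tld
Username length: 8
'@' character: 1
Domain length: 13
'.' character: 1
TLD length: 7
Total = 8 + 1 + 13 + 1 + 7 = 30

30


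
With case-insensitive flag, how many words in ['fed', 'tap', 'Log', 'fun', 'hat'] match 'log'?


Case-insensitive matching: compare each word's lowercase form to 'log'.
  'fed' -> lower='fed' -> no
  'tap' -> lower='tap' -> no
  'Log' -> lower='log' -> MATCH
  'fun' -> lower='fun' -> no
  'hat' -> lower='hat' -> no
Matches: ['Log']
Count: 1

1


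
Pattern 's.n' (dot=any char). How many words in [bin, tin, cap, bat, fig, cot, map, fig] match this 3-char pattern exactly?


Pattern 's.n' means: starts with 's', any single char, ends with 'n'.
Checking each word (must be exactly 3 chars):
  'bin' (len=3): no
  'tin' (len=3): no
  'cap' (len=3): no
  'bat' (len=3): no
  'fig' (len=3): no
  'cot' (len=3): no
  'map' (len=3): no
  'fig' (len=3): no
Matching words: []
Total: 0

0


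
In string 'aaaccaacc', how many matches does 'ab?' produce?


Pattern 'ab?' matches 'a' optionally followed by 'b'.
String: 'aaaccaacc'
Scanning left to right for 'a' then checking next char:
  Match 1: 'a' (a not followed by b)
  Match 2: 'a' (a not followed by b)
  Match 3: 'a' (a not followed by b)
  Match 4: 'a' (a not followed by b)
  Match 5: 'a' (a not followed by b)
Total matches: 5

5


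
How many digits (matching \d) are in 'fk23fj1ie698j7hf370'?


\d matches any digit 0-9.
Scanning 'fk23fj1ie698j7hf370':
  pos 2: '2' -> DIGIT
  pos 3: '3' -> DIGIT
  pos 6: '1' -> DIGIT
  pos 9: '6' -> DIGIT
  pos 10: '9' -> DIGIT
  pos 11: '8' -> DIGIT
  pos 13: '7' -> DIGIT
  pos 16: '3' -> DIGIT
  pos 17: '7' -> DIGIT
  pos 18: '0' -> DIGIT
Digits found: ['2', '3', '1', '6', '9', '8', '7', '3', '7', '0']
Total: 10

10


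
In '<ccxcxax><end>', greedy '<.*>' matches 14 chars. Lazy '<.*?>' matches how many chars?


Greedy '<.*>' tries to match as MUCH as possible.
Lazy '<.*?>' tries to match as LITTLE as possible.

String: '<ccxcxax><end>'
Greedy '<.*>' starts at first '<' and extends to the LAST '>': '<ccxcxax><end>' (14 chars)
Lazy '<.*?>' starts at first '<' and stops at the FIRST '>': '<ccxcxax>' (9 chars)

9


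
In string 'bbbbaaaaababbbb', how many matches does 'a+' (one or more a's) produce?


Pattern 'a+' matches one or more consecutive a's.
String: 'bbbbaaaaababbbb'
Scanning for runs of a:
  Match 1: 'aaaaa' (length 5)
  Match 2: 'a' (length 1)
Total matches: 2

2


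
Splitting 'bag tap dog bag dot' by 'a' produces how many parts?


Splitting by 'a' breaks the string at each occurrence of the separator.
Text: 'bag tap dog bag dot'
Parts after split:
  Part 1: 'b'
  Part 2: 'g t'
  Part 3: 'p dog b'
  Part 4: 'g dot'
Total parts: 4

4


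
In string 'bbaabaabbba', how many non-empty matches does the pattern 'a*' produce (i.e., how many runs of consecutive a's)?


Pattern 'a*' matches zero or more a's. We want non-empty runs of consecutive a's.
String: 'bbaabaabbba'
Walking through the string to find runs of a's:
  Run 1: positions 2-3 -> 'aa'
  Run 2: positions 5-6 -> 'aa'
  Run 3: positions 10-10 -> 'a'
Non-empty runs found: ['aa', 'aa', 'a']
Count: 3

3


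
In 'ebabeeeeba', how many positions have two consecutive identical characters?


Looking for consecutive identical characters in 'ebabeeeeba':
  pos 0-1: 'e' vs 'b' -> different
  pos 1-2: 'b' vs 'a' -> different
  pos 2-3: 'a' vs 'b' -> different
  pos 3-4: 'b' vs 'e' -> different
  pos 4-5: 'e' vs 'e' -> MATCH ('ee')
  pos 5-6: 'e' vs 'e' -> MATCH ('ee')
  pos 6-7: 'e' vs 'e' -> MATCH ('ee')
  pos 7-8: 'e' vs 'b' -> different
  pos 8-9: 'b' vs 'a' -> different
Consecutive identical pairs: ['ee', 'ee', 'ee']
Count: 3

3


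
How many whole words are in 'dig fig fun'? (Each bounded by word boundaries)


Word boundaries (\b) mark the start/end of each word.
Text: 'dig fig fun'
Splitting by whitespace:
  Word 1: 'dig'
  Word 2: 'fig'
  Word 3: 'fun'
Total whole words: 3

3


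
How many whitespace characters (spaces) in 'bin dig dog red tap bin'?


\s matches whitespace characters (spaces, tabs, etc.).
Text: 'bin dig dog red tap bin'
This text has 6 words separated by spaces.
Number of spaces = number of words - 1 = 6 - 1 = 5

5


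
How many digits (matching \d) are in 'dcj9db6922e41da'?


\d matches any digit 0-9.
Scanning 'dcj9db6922e41da':
  pos 3: '9' -> DIGIT
  pos 6: '6' -> DIGIT
  pos 7: '9' -> DIGIT
  pos 8: '2' -> DIGIT
  pos 9: '2' -> DIGIT
  pos 11: '4' -> DIGIT
  pos 12: '1' -> DIGIT
Digits found: ['9', '6', '9', '2', '2', '4', '1']
Total: 7

7


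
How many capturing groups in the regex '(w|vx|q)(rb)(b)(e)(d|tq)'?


To count capturing groups, count each '(' that starts a group.
Pattern: '(w|vx|q)(rb)(b)(e)(d|tq)'
Walking through the pattern:
  Position 0: '(' -> group #1
  Position 8: '(' -> group #2
  Position 12: '(' -> group #3
  Position 15: '(' -> group #4
  Position 18: '(' -> group #5
Total capturing groups: 5

5


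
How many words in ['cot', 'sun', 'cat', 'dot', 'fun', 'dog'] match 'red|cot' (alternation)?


Alternation 'red|cot' matches either 'red' or 'cot'.
Checking each word:
  'cot' -> MATCH
  'sun' -> no
  'cat' -> no
  'dot' -> no
  'fun' -> no
  'dog' -> no
Matches: ['cot']
Count: 1

1


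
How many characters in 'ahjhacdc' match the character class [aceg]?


Character class [aceg] matches any of: {a, c, e, g}
Scanning string 'ahjhacdc' character by character:
  pos 0: 'a' -> MATCH
  pos 1: 'h' -> no
  pos 2: 'j' -> no
  pos 3: 'h' -> no
  pos 4: 'a' -> MATCH
  pos 5: 'c' -> MATCH
  pos 6: 'd' -> no
  pos 7: 'c' -> MATCH
Total matches: 4

4


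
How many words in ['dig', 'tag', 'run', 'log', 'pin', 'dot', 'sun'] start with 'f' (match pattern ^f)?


Pattern ^f anchors to start of word. Check which words begin with 'f':
  'dig' -> no
  'tag' -> no
  'run' -> no
  'log' -> no
  'pin' -> no
  'dot' -> no
  'sun' -> no
Matching words: []
Count: 0

0


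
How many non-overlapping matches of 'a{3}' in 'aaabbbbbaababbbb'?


Pattern 'a{3}' matches exactly 3 consecutive a's (greedy, non-overlapping).
String: 'aaabbbbbaababbbb'
Scanning for runs of a's:
  Run at pos 0: 'aaa' (length 3) -> 1 match(es)
  Run at pos 8: 'aa' (length 2) -> 0 match(es)
  Run at pos 11: 'a' (length 1) -> 0 match(es)
Matches found: ['aaa']
Total: 1

1


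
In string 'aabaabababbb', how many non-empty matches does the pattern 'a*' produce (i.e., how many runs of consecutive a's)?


Pattern 'a*' matches zero or more a's. We want non-empty runs of consecutive a's.
String: 'aabaabababbb'
Walking through the string to find runs of a's:
  Run 1: positions 0-1 -> 'aa'
  Run 2: positions 3-4 -> 'aa'
  Run 3: positions 6-6 -> 'a'
  Run 4: positions 8-8 -> 'a'
Non-empty runs found: ['aa', 'aa', 'a', 'a']
Count: 4

4


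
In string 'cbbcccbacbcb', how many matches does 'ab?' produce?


Pattern 'ab?' matches 'a' optionally followed by 'b'.
String: 'cbbcccbacbcb'
Scanning left to right for 'a' then checking next char:
  Match 1: 'a' (a not followed by b)
Total matches: 1

1


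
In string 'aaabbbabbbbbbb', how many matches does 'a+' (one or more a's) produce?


Pattern 'a+' matches one or more consecutive a's.
String: 'aaabbbabbbbbbb'
Scanning for runs of a:
  Match 1: 'aaa' (length 3)
  Match 2: 'a' (length 1)
Total matches: 2

2


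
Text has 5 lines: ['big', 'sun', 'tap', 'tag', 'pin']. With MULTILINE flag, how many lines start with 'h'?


With MULTILINE flag, ^ matches the start of each line.
Lines: ['big', 'sun', 'tap', 'tag', 'pin']
Checking which lines start with 'h':
  Line 1: 'big' -> no
  Line 2: 'sun' -> no
  Line 3: 'tap' -> no
  Line 4: 'tag' -> no
  Line 5: 'pin' -> no
Matching lines: []
Count: 0

0


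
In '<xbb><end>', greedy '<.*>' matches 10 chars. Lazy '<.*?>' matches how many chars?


Greedy '<.*>' tries to match as MUCH as possible.
Lazy '<.*?>' tries to match as LITTLE as possible.

String: '<xbb><end>'
Greedy '<.*>' starts at first '<' and extends to the LAST '>': '<xbb><end>' (10 chars)
Lazy '<.*?>' starts at first '<' and stops at the FIRST '>': '<xbb>' (5 chars)

5
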